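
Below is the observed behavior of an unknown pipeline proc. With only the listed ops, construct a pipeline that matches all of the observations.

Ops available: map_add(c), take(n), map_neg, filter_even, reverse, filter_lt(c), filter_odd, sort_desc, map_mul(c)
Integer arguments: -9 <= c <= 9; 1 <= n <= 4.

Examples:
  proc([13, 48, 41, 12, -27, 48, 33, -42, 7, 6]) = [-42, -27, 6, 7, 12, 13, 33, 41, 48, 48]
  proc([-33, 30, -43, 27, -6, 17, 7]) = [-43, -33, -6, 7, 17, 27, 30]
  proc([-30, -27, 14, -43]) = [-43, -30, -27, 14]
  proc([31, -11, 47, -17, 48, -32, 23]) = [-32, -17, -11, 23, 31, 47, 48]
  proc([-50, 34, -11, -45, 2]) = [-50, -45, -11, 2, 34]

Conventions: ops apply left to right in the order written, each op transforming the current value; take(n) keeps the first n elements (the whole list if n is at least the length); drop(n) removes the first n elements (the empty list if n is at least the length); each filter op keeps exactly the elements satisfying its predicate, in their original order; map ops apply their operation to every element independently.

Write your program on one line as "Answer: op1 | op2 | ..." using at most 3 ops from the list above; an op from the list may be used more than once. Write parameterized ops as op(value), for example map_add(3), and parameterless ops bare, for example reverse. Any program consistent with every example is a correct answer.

sort_desc | reverse

Check, running the answer program on each example:
  [13, 48, 41, 12, -27, 48, 33, -42, 7, 6] -> [48, 48, 41, 33, 13, 12, 7, 6, -27, -42] -> [-42, -27, 6, 7, 12, 13, 33, 41, 48, 48]
  [-33, 30, -43, 27, -6, 17, 7] -> [30, 27, 17, 7, -6, -33, -43] -> [-43, -33, -6, 7, 17, 27, 30]
  [-30, -27, 14, -43] -> [14, -27, -30, -43] -> [-43, -30, -27, 14]
  [31, -11, 47, -17, 48, -32, 23] -> [48, 47, 31, 23, -11, -17, -32] -> [-32, -17, -11, 23, 31, 47, 48]
  [-50, 34, -11, -45, 2] -> [34, 2, -11, -45, -50] -> [-50, -45, -11, 2, 34]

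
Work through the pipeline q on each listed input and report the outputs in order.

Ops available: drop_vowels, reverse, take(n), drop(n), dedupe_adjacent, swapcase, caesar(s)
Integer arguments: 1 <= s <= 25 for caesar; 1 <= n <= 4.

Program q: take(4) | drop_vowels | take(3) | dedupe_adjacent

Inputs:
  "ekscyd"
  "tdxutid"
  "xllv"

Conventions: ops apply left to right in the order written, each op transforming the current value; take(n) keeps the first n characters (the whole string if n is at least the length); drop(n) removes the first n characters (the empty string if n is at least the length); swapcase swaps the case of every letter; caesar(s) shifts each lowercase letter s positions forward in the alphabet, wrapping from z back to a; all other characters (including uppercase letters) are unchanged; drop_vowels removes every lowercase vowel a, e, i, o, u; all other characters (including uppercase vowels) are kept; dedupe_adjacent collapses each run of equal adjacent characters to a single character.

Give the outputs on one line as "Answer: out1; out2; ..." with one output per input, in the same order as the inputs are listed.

Execution, op by op:
  "ekscyd" -> "eksc" -> "ksc" -> "ksc" -> "ksc"
  "tdxutid" -> "tdxu" -> "tdx" -> "tdx" -> "tdx"
  "xllv" -> "xllv" -> "xllv" -> "xll" -> "xl"

"ksc"; "tdx"; "xl"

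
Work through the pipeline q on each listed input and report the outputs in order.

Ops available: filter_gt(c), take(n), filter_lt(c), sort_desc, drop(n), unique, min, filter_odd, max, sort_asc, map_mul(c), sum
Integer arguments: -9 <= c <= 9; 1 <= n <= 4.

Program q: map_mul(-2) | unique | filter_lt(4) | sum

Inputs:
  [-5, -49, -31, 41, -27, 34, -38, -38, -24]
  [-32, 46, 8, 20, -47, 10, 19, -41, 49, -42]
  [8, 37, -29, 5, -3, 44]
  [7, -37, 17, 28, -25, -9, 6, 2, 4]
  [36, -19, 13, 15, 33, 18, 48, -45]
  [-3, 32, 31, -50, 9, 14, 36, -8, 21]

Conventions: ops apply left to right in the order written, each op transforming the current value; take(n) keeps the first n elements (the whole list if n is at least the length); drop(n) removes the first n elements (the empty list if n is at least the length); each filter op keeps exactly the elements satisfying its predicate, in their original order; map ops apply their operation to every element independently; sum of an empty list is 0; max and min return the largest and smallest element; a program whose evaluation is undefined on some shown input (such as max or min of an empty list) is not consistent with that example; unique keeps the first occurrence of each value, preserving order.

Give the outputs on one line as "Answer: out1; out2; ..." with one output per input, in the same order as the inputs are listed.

-150; -304; -188; -128; -326; -286

Execution, op by op:
  [-5, -49, -31, 41, -27, 34, -38, -38, -24] -> [10, 98, 62, -82, 54, -68, 76, 76, 48] -> [10, 98, 62, -82, 54, -68, 76, 48] -> [-82, -68] -> -150
  [-32, 46, 8, 20, -47, 10, 19, -41, 49, -42] -> [64, -92, -16, -40, 94, -20, -38, 82, -98, 84] -> [64, -92, -16, -40, 94, -20, -38, 82, -98, 84] -> [-92, -16, -40, -20, -38, -98] -> -304
  [8, 37, -29, 5, -3, 44] -> [-16, -74, 58, -10, 6, -88] -> [-16, -74, 58, -10, 6, -88] -> [-16, -74, -10, -88] -> -188
  [7, -37, 17, 28, -25, -9, 6, 2, 4] -> [-14, 74, -34, -56, 50, 18, -12, -4, -8] -> [-14, 74, -34, -56, 50, 18, -12, -4, -8] -> [-14, -34, -56, -12, -4, -8] -> -128
  [36, -19, 13, 15, 33, 18, 48, -45] -> [-72, 38, -26, -30, -66, -36, -96, 90] -> [-72, 38, -26, -30, -66, -36, -96, 90] -> [-72, -26, -30, -66, -36, -96] -> -326
  [-3, 32, 31, -50, 9, 14, 36, -8, 21] -> [6, -64, -62, 100, -18, -28, -72, 16, -42] -> [6, -64, -62, 100, -18, -28, -72, 16, -42] -> [-64, -62, -18, -28, -72, -42] -> -286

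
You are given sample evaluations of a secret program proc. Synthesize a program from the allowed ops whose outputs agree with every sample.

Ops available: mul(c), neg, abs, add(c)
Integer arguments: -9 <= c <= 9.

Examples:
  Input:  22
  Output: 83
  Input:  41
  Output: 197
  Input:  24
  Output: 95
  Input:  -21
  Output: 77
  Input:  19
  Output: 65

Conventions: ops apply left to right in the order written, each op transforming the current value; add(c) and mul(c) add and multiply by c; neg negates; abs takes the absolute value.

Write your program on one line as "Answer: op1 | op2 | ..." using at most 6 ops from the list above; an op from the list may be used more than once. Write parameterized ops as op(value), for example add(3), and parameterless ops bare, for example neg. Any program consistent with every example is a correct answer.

abs | neg | add(9) | mul(6) | neg | add(5)

Check, running the answer program on each example:
  22 -> 22 -> -22 -> -13 -> -78 -> 78 -> 83
  41 -> 41 -> -41 -> -32 -> -192 -> 192 -> 197
  24 -> 24 -> -24 -> -15 -> -90 -> 90 -> 95
  -21 -> 21 -> -21 -> -12 -> -72 -> 72 -> 77
  19 -> 19 -> -19 -> -10 -> -60 -> 60 -> 65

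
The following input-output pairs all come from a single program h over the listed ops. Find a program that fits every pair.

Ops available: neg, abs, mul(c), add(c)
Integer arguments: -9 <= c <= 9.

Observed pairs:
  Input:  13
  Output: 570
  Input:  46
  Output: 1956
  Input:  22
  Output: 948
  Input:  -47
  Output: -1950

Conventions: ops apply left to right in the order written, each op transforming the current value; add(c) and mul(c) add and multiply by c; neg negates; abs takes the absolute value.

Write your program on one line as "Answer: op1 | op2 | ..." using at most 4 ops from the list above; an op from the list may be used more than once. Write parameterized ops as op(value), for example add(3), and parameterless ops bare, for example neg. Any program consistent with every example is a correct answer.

mul(-7) | add(-4) | mul(6) | neg

Check, running the answer program on each example:
  13 -> -91 -> -95 -> -570 -> 570
  46 -> -322 -> -326 -> -1956 -> 1956
  22 -> -154 -> -158 -> -948 -> 948
  -47 -> 329 -> 325 -> 1950 -> -1950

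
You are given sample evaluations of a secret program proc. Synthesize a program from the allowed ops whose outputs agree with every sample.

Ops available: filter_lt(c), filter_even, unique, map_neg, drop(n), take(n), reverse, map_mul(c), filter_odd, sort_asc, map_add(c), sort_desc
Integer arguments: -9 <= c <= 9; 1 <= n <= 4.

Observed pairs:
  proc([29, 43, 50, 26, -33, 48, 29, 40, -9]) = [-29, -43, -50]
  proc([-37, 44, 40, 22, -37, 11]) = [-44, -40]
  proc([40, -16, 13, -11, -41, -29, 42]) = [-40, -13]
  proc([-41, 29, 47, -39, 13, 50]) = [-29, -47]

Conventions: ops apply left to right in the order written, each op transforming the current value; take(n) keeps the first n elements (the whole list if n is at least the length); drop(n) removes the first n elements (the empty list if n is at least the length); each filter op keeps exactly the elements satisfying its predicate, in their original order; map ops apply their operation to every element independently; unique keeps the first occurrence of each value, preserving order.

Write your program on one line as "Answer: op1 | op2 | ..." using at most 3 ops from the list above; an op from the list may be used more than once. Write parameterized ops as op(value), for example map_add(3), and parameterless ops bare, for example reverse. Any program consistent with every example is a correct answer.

map_neg | take(3) | filter_lt(8)

Check, running the answer program on each example:
  [29, 43, 50, 26, -33, 48, 29, 40, -9] -> [-29, -43, -50, -26, 33, -48, -29, -40, 9] -> [-29, -43, -50] -> [-29, -43, -50]
  [-37, 44, 40, 22, -37, 11] -> [37, -44, -40, -22, 37, -11] -> [37, -44, -40] -> [-44, -40]
  [40, -16, 13, -11, -41, -29, 42] -> [-40, 16, -13, 11, 41, 29, -42] -> [-40, 16, -13] -> [-40, -13]
  [-41, 29, 47, -39, 13, 50] -> [41, -29, -47, 39, -13, -50] -> [41, -29, -47] -> [-29, -47]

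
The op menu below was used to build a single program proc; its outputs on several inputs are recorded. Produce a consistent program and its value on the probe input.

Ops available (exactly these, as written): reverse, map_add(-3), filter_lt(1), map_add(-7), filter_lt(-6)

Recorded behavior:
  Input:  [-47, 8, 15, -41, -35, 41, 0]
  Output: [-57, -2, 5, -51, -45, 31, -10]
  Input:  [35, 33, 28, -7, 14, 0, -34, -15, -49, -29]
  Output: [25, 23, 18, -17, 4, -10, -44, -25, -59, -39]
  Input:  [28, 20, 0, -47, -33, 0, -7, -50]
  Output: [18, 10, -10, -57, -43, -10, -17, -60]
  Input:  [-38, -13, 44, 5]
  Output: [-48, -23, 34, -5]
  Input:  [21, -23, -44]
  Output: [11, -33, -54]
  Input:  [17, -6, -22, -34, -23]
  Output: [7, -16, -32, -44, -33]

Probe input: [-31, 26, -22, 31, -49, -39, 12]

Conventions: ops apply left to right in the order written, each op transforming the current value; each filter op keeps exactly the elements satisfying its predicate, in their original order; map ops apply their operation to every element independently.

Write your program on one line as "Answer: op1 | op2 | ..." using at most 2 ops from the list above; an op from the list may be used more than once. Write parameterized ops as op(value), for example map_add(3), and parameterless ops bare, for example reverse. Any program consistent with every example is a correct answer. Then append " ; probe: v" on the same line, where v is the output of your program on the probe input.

map_add(-7) | map_add(-3) ; probe: [-41, 16, -32, 21, -59, -49, 2]

Check, running the answer program on each example:
  [-47, 8, 15, -41, -35, 41, 0] -> [-54, 1, 8, -48, -42, 34, -7] -> [-57, -2, 5, -51, -45, 31, -10]
  [35, 33, 28, -7, 14, 0, -34, -15, -49, -29] -> [28, 26, 21, -14, 7, -7, -41, -22, -56, -36] -> [25, 23, 18, -17, 4, -10, -44, -25, -59, -39]
  [28, 20, 0, -47, -33, 0, -7, -50] -> [21, 13, -7, -54, -40, -7, -14, -57] -> [18, 10, -10, -57, -43, -10, -17, -60]
  [-38, -13, 44, 5] -> [-45, -20, 37, -2] -> [-48, -23, 34, -5]
  [21, -23, -44] -> [14, -30, -51] -> [11, -33, -54]
  [17, -6, -22, -34, -23] -> [10, -13, -29, -41, -30] -> [7, -16, -32, -44, -33]
  probe: [-31, 26, -22, 31, -49, -39, 12] -> [-38, 19, -29, 24, -56, -46, 5] -> [-41, 16, -32, 21, -59, -49, 2]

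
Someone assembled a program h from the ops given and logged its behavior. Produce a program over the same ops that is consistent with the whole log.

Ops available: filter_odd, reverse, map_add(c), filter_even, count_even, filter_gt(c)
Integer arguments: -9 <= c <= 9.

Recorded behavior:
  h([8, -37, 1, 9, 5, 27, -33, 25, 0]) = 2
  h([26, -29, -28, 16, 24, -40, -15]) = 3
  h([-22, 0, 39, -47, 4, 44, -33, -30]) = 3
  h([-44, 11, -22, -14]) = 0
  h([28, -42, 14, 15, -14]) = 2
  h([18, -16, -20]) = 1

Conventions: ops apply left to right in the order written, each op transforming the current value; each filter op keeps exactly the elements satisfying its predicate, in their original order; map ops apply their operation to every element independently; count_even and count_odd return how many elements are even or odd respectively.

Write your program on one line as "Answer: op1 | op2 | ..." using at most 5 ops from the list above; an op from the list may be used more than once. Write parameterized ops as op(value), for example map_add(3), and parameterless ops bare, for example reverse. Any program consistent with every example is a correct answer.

filter_gt(-7) | reverse | map_add(4) | count_even

Check, running the answer program on each example:
  [8, -37, 1, 9, 5, 27, -33, 25, 0] -> [8, 1, 9, 5, 27, 25, 0] -> [0, 25, 27, 5, 9, 1, 8] -> [4, 29, 31, 9, 13, 5, 12] -> 2
  [26, -29, -28, 16, 24, -40, -15] -> [26, 16, 24] -> [24, 16, 26] -> [28, 20, 30] -> 3
  [-22, 0, 39, -47, 4, 44, -33, -30] -> [0, 39, 4, 44] -> [44, 4, 39, 0] -> [48, 8, 43, 4] -> 3
  [-44, 11, -22, -14] -> [11] -> [11] -> [15] -> 0
  [28, -42, 14, 15, -14] -> [28, 14, 15] -> [15, 14, 28] -> [19, 18, 32] -> 2
  [18, -16, -20] -> [18] -> [18] -> [22] -> 1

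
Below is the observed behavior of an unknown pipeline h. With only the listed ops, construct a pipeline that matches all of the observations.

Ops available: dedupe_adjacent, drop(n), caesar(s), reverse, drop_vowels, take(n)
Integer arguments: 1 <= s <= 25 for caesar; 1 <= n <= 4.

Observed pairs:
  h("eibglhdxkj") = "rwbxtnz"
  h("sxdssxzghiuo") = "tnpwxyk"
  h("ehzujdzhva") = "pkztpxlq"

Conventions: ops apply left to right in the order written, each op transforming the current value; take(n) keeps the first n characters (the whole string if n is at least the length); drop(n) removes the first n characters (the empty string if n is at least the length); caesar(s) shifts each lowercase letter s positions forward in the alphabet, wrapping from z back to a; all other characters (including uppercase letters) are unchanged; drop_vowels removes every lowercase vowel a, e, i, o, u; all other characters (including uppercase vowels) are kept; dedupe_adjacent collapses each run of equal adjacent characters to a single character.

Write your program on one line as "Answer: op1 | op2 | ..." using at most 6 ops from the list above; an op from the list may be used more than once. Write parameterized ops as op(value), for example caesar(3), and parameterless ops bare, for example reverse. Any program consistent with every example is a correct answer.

dedupe_adjacent | caesar(16) | reverse | drop_vowels | reverse | drop(1)

Check, running the answer program on each example:
  "eibglhdxkj" -> "eibglhdxkj" -> "uyrwbxtnaz" -> "zantxbwryu" -> "zntxbwry" -> "yrwbxtnz" -> "rwbxtnz"
  "sxdssxzghiuo" -> "sxdsxzghiuo" -> "intinpwxyke" -> "ekyxwpnitni" -> "kyxwpntn" -> "ntnpwxyk" -> "tnpwxyk"
  "ehzujdzhva" -> "ehzujdzhva" -> "uxpkztpxlq" -> "qlxptzkpxu" -> "qlxptzkpx" -> "xpkztpxlq" -> "pkztpxlq"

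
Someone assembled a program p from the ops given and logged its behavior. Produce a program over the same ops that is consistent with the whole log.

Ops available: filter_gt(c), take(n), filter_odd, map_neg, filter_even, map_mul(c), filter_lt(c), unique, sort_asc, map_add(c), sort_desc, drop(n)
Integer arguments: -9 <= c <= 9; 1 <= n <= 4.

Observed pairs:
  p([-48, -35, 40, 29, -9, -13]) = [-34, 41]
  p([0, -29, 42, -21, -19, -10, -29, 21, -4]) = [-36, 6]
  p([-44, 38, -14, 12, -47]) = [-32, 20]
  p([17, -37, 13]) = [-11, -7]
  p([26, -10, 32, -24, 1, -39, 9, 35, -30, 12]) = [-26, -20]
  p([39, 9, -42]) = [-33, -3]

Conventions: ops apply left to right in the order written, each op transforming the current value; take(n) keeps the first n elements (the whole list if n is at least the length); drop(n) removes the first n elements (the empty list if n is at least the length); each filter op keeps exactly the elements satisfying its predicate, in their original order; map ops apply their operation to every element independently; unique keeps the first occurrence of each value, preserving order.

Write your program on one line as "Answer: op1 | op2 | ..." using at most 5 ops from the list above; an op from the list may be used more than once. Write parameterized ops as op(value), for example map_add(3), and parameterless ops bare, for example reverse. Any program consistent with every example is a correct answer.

take(3) | sort_desc | take(2) | map_add(-6) | map_neg

Check, running the answer program on each example:
  [-48, -35, 40, 29, -9, -13] -> [-48, -35, 40] -> [40, -35, -48] -> [40, -35] -> [34, -41] -> [-34, 41]
  [0, -29, 42, -21, -19, -10, -29, 21, -4] -> [0, -29, 42] -> [42, 0, -29] -> [42, 0] -> [36, -6] -> [-36, 6]
  [-44, 38, -14, 12, -47] -> [-44, 38, -14] -> [38, -14, -44] -> [38, -14] -> [32, -20] -> [-32, 20]
  [17, -37, 13] -> [17, -37, 13] -> [17, 13, -37] -> [17, 13] -> [11, 7] -> [-11, -7]
  [26, -10, 32, -24, 1, -39, 9, 35, -30, 12] -> [26, -10, 32] -> [32, 26, -10] -> [32, 26] -> [26, 20] -> [-26, -20]
  [39, 9, -42] -> [39, 9, -42] -> [39, 9, -42] -> [39, 9] -> [33, 3] -> [-33, -3]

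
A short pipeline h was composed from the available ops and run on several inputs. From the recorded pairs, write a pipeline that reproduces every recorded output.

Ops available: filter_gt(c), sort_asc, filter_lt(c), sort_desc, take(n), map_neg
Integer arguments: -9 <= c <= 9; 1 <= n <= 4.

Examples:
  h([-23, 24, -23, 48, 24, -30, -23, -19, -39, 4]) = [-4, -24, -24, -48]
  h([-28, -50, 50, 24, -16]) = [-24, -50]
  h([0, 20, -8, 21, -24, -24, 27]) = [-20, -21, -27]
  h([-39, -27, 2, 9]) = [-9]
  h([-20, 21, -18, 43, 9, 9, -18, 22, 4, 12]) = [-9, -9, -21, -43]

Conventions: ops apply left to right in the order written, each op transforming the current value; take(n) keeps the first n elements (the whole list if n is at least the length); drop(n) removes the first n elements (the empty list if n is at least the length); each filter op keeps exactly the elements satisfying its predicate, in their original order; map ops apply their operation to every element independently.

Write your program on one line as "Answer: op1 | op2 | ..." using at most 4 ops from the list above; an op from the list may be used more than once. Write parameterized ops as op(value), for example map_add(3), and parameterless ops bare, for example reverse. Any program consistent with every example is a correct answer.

filter_gt(3) | map_neg | take(4) | sort_desc

Check, running the answer program on each example:
  [-23, 24, -23, 48, 24, -30, -23, -19, -39, 4] -> [24, 48, 24, 4] -> [-24, -48, -24, -4] -> [-24, -48, -24, -4] -> [-4, -24, -24, -48]
  [-28, -50, 50, 24, -16] -> [50, 24] -> [-50, -24] -> [-50, -24] -> [-24, -50]
  [0, 20, -8, 21, -24, -24, 27] -> [20, 21, 27] -> [-20, -21, -27] -> [-20, -21, -27] -> [-20, -21, -27]
  [-39, -27, 2, 9] -> [9] -> [-9] -> [-9] -> [-9]
  [-20, 21, -18, 43, 9, 9, -18, 22, 4, 12] -> [21, 43, 9, 9, 22, 4, 12] -> [-21, -43, -9, -9, -22, -4, -12] -> [-21, -43, -9, -9] -> [-9, -9, -21, -43]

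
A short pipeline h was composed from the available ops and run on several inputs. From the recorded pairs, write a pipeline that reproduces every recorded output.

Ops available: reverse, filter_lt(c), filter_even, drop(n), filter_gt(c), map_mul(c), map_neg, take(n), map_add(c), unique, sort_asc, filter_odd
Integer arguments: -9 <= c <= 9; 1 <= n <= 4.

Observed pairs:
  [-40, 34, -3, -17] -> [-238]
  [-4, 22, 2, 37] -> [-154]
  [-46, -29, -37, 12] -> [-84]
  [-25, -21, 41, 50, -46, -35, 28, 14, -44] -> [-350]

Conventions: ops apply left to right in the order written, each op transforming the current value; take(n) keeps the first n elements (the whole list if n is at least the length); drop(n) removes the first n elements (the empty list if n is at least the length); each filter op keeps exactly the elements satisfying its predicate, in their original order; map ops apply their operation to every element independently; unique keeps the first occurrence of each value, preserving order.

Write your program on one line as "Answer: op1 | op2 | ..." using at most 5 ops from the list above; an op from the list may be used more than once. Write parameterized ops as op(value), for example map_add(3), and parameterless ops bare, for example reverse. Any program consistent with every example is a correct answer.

map_mul(-7) | filter_even | filter_lt(-5) | take(1)

Check, running the answer program on each example:
  [-40, 34, -3, -17] -> [280, -238, 21, 119] -> [280, -238] -> [-238] -> [-238]
  [-4, 22, 2, 37] -> [28, -154, -14, -259] -> [28, -154, -14] -> [-154, -14] -> [-154]
  [-46, -29, -37, 12] -> [322, 203, 259, -84] -> [322, -84] -> [-84] -> [-84]
  [-25, -21, 41, 50, -46, -35, 28, 14, -44] -> [175, 147, -287, -350, 322, 245, -196, -98, 308] -> [-350, 322, -196, -98, 308] -> [-350, -196, -98] -> [-350]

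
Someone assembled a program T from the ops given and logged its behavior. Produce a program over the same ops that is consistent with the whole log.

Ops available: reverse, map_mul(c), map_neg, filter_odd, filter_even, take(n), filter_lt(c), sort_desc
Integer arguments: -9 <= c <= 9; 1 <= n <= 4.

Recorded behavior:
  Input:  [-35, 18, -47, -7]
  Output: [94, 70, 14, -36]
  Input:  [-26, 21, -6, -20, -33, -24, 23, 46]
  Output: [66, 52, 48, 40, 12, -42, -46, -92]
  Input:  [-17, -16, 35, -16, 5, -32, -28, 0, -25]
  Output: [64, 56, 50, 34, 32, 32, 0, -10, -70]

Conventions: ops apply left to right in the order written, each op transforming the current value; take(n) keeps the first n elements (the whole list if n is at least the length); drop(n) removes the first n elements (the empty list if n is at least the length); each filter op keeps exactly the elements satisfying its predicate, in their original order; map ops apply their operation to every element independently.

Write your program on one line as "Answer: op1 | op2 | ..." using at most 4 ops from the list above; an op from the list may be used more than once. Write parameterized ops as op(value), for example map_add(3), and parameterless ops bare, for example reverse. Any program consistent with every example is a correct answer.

sort_desc | map_mul(-2) | sort_desc

Check, running the answer program on each example:
  [-35, 18, -47, -7] -> [18, -7, -35, -47] -> [-36, 14, 70, 94] -> [94, 70, 14, -36]
  [-26, 21, -6, -20, -33, -24, 23, 46] -> [46, 23, 21, -6, -20, -24, -26, -33] -> [-92, -46, -42, 12, 40, 48, 52, 66] -> [66, 52, 48, 40, 12, -42, -46, -92]
  [-17, -16, 35, -16, 5, -32, -28, 0, -25] -> [35, 5, 0, -16, -16, -17, -25, -28, -32] -> [-70, -10, 0, 32, 32, 34, 50, 56, 64] -> [64, 56, 50, 34, 32, 32, 0, -10, -70]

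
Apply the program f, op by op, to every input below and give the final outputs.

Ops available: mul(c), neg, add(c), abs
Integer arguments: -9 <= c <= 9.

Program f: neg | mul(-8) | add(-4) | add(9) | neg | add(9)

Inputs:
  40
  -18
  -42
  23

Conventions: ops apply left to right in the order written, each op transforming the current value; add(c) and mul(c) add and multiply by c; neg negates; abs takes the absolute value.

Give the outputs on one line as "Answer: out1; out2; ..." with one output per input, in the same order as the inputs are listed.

Execution, op by op:
  40 -> -40 -> 320 -> 316 -> 325 -> -325 -> -316
  -18 -> 18 -> -144 -> -148 -> -139 -> 139 -> 148
  -42 -> 42 -> -336 -> -340 -> -331 -> 331 -> 340
  23 -> -23 -> 184 -> 180 -> 189 -> -189 -> -180

-316; 148; 340; -180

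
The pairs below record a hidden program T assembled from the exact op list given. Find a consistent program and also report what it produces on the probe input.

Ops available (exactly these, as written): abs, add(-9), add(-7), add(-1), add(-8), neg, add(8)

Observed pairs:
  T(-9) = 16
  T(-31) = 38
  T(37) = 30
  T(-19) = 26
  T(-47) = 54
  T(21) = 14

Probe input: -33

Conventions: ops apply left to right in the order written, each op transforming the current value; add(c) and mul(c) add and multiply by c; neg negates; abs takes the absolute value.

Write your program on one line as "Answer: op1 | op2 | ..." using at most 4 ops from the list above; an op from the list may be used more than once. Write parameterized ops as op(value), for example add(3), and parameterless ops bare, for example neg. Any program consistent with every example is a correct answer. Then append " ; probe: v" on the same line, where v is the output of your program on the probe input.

add(-7) | neg | abs ; probe: 40

Check, running the answer program on each example:
  -9 -> -16 -> 16 -> 16
  -31 -> -38 -> 38 -> 38
  37 -> 30 -> -30 -> 30
  -19 -> -26 -> 26 -> 26
  -47 -> -54 -> 54 -> 54
  21 -> 14 -> -14 -> 14
  probe: -33 -> -40 -> 40 -> 40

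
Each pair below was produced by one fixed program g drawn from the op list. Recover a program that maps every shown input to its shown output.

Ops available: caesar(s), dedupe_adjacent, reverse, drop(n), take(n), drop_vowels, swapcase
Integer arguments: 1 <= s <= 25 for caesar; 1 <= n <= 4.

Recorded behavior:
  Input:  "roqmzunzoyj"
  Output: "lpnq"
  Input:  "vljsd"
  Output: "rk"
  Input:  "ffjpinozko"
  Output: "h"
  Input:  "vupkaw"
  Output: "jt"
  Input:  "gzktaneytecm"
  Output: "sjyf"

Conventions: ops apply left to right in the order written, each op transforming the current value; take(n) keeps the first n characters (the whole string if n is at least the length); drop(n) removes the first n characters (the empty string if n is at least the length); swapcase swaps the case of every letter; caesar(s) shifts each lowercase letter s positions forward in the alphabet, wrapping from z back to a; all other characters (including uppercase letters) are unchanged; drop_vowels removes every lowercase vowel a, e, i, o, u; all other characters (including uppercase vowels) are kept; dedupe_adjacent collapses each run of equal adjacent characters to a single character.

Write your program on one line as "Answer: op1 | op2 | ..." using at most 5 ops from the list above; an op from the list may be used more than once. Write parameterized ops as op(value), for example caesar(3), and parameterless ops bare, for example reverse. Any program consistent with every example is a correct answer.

dedupe_adjacent | caesar(25) | take(4) | reverse | drop_vowels

Check, running the answer program on each example:
  "roqmzunzoyj" -> "roqmzunzoyj" -> "qnplytmynxi" -> "qnpl" -> "lpnq" -> "lpnq"
  "vljsd" -> "vljsd" -> "ukirc" -> "ukir" -> "riku" -> "rk"
  "ffjpinozko" -> "fjpinozko" -> "eiohmnyjn" -> "eioh" -> "hoie" -> "h"
  "vupkaw" -> "vupkaw" -> "utojzv" -> "utoj" -> "jotu" -> "jt"
  "gzktaneytecm" -> "gzktaneytecm" -> "fyjszmdxsdbl" -> "fyjs" -> "sjyf" -> "sjyf"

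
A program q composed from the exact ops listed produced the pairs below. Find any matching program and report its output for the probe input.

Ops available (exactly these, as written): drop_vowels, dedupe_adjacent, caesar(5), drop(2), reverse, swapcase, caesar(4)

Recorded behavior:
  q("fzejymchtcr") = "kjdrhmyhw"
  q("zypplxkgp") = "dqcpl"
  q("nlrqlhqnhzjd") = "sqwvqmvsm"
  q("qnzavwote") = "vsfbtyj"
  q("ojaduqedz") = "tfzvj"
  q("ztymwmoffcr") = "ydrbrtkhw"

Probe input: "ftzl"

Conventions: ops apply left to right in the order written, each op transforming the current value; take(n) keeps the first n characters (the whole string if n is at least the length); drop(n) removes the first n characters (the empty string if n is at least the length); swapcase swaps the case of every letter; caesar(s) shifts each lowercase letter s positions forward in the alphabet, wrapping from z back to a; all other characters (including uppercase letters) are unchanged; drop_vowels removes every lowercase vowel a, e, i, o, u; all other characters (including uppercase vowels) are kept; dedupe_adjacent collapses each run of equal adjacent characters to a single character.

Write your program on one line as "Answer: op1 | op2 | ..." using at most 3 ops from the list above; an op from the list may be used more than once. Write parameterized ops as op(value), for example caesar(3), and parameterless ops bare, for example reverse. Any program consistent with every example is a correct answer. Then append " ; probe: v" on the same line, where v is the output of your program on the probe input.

caesar(5) | drop_vowels | dedupe_adjacent ; probe: "kyq"

Check, running the answer program on each example:
  "fzejymchtcr" -> "kejodrhmyhw" -> "kjdrhmyhw" -> "kjdrhmyhw"
  "zypplxkgp" -> "eduuqcplu" -> "dqcpl" -> "dqcpl"
  "nlrqlhqnhzjd" -> "sqwvqmvsmeoi" -> "sqwvqmvsm" -> "sqwvqmvsm"
  "qnzavwote" -> "vsefabtyj" -> "vsfbtyj" -> "vsfbtyj"
  "ojaduqedz" -> "tofizvjie" -> "tfzvj" -> "tfzvj"
  "ztymwmoffcr" -> "eydrbrtkkhw" -> "ydrbrtkkhw" -> "ydrbrtkhw"
  probe: "ftzl" -> "kyeq" -> "kyq" -> "kyq"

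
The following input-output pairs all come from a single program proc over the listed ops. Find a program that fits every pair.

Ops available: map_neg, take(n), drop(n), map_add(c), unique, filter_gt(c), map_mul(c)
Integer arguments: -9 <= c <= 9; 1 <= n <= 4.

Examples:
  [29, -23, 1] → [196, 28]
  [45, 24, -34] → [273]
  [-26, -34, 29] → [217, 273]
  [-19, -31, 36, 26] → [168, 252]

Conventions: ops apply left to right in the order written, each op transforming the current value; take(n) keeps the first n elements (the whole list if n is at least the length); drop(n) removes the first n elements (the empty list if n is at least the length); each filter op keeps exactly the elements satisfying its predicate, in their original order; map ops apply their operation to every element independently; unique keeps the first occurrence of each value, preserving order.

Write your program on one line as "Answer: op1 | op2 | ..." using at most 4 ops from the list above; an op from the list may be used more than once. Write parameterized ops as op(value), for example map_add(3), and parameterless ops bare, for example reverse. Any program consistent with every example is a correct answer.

map_neg | map_add(5) | map_mul(7) | filter_gt(-8)

Check, running the answer program on each example:
  [29, -23, 1] -> [-29, 23, -1] -> [-24, 28, 4] -> [-168, 196, 28] -> [196, 28]
  [45, 24, -34] -> [-45, -24, 34] -> [-40, -19, 39] -> [-280, -133, 273] -> [273]
  [-26, -34, 29] -> [26, 34, -29] -> [31, 39, -24] -> [217, 273, -168] -> [217, 273]
  [-19, -31, 36, 26] -> [19, 31, -36, -26] -> [24, 36, -31, -21] -> [168, 252, -217, -147] -> [168, 252]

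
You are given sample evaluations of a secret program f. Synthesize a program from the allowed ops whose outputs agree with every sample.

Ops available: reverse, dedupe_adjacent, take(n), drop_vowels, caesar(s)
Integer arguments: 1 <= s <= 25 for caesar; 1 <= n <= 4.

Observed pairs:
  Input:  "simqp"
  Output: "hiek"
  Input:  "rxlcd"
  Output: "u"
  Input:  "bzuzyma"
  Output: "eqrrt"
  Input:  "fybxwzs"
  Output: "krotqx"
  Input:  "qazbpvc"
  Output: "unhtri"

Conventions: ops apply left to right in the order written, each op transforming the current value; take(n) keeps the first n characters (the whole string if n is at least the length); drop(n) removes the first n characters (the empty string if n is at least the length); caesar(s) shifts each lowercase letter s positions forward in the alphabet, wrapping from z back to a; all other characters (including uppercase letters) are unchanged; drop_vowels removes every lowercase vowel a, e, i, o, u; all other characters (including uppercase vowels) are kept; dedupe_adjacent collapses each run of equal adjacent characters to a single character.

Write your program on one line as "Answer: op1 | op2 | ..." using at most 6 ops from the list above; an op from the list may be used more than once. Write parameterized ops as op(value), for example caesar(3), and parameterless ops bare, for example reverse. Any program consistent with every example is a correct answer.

reverse | drop_vowels | caesar(10) | caesar(13) | drop_vowels | caesar(21)

Check, running the answer program on each example:
  "simqp" -> "pqmis" -> "pqms" -> "zawc" -> "mnjp" -> "mnjp" -> "hiek"
  "rxlcd" -> "dclxr" -> "dclxr" -> "nmvhb" -> "aziuo" -> "z" -> "u"
  "bzuzyma" -> "amyzuzb" -> "myzzb" -> "wijjl" -> "jvwwy" -> "jvwwy" -> "eqrrt"
  "fybxwzs" -> "szwxbyf" -> "szwxbyf" -> "cjghlip" -> "pwtuyvc" -> "pwtyvc" -> "krotqx"
  "qazbpvc" -> "cvpbzaq" -> "cvpbzq" -> "mfzlja" -> "zsmywn" -> "zsmywn" -> "unhtri"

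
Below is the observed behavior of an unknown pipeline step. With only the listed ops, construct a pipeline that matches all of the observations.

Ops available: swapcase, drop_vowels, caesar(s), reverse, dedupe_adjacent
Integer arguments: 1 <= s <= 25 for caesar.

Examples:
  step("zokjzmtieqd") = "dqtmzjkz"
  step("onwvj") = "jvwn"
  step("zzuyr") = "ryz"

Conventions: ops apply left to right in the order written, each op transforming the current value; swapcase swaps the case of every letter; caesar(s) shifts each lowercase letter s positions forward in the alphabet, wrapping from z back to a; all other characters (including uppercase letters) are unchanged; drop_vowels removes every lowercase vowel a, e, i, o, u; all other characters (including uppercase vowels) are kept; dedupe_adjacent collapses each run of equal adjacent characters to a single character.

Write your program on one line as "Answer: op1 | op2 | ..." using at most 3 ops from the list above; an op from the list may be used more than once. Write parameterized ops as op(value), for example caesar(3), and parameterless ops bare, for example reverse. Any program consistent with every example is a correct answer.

dedupe_adjacent | reverse | drop_vowels

Check, running the answer program on each example:
  "zokjzmtieqd" -> "zokjzmtieqd" -> "dqeitmzjkoz" -> "dqtmzjkz"
  "onwvj" -> "onwvj" -> "jvwno" -> "jvwn"
  "zzuyr" -> "zuyr" -> "ryuz" -> "ryz"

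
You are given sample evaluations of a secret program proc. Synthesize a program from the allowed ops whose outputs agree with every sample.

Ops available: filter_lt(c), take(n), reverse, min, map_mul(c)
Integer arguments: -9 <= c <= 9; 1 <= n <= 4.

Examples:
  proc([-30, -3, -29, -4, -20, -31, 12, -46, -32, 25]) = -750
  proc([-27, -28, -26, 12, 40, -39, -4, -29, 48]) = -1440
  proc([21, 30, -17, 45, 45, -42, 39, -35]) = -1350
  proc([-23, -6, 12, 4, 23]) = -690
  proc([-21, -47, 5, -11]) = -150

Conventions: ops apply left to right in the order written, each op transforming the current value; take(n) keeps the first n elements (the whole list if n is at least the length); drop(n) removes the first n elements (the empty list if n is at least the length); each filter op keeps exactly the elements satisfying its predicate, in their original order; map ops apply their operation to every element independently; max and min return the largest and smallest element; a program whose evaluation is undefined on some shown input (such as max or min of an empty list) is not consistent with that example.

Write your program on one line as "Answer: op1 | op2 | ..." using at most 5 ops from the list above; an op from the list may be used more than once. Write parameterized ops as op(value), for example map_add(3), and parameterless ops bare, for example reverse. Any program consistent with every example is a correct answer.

map_mul(6) | map_mul(-5) | filter_lt(1) | min

Check, running the answer program on each example:
  [-30, -3, -29, -4, -20, -31, 12, -46, -32, 25] -> [-180, -18, -174, -24, -120, -186, 72, -276, -192, 150] -> [900, 90, 870, 120, 600, 930, -360, 1380, 960, -750] -> [-360, -750] -> -750
  [-27, -28, -26, 12, 40, -39, -4, -29, 48] -> [-162, -168, -156, 72, 240, -234, -24, -174, 288] -> [810, 840, 780, -360, -1200, 1170, 120, 870, -1440] -> [-360, -1200, -1440] -> -1440
  [21, 30, -17, 45, 45, -42, 39, -35] -> [126, 180, -102, 270, 270, -252, 234, -210] -> [-630, -900, 510, -1350, -1350, 1260, -1170, 1050] -> [-630, -900, -1350, -1350, -1170] -> -1350
  [-23, -6, 12, 4, 23] -> [-138, -36, 72, 24, 138] -> [690, 180, -360, -120, -690] -> [-360, -120, -690] -> -690
  [-21, -47, 5, -11] -> [-126, -282, 30, -66] -> [630, 1410, -150, 330] -> [-150] -> -150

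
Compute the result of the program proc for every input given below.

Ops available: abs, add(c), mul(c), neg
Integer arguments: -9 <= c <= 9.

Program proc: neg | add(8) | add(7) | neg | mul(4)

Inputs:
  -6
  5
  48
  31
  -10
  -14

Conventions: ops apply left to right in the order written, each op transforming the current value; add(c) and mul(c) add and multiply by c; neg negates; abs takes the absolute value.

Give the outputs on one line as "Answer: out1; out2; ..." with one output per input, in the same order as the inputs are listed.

Execution, op by op:
  -6 -> 6 -> 14 -> 21 -> -21 -> -84
  5 -> -5 -> 3 -> 10 -> -10 -> -40
  48 -> -48 -> -40 -> -33 -> 33 -> 132
  31 -> -31 -> -23 -> -16 -> 16 -> 64
  -10 -> 10 -> 18 -> 25 -> -25 -> -100
  -14 -> 14 -> 22 -> 29 -> -29 -> -116

-84; -40; 132; 64; -100; -116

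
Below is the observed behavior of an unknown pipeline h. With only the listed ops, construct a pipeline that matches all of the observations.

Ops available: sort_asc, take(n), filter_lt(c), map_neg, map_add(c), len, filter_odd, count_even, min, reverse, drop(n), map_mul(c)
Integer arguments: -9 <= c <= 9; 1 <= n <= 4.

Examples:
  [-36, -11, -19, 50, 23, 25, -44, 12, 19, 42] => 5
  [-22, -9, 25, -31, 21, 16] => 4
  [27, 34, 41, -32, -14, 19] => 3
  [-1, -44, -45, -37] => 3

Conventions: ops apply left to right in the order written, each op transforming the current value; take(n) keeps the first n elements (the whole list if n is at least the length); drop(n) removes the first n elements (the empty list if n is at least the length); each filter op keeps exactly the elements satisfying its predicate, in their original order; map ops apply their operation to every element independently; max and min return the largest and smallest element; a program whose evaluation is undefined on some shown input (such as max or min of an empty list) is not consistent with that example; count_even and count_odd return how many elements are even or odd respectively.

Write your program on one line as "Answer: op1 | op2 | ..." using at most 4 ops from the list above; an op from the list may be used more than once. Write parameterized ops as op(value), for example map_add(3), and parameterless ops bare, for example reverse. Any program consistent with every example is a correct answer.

map_neg | filter_odd | map_neg | len

Check, running the answer program on each example:
  [-36, -11, -19, 50, 23, 25, -44, 12, 19, 42] -> [36, 11, 19, -50, -23, -25, 44, -12, -19, -42] -> [11, 19, -23, -25, -19] -> [-11, -19, 23, 25, 19] -> 5
  [-22, -9, 25, -31, 21, 16] -> [22, 9, -25, 31, -21, -16] -> [9, -25, 31, -21] -> [-9, 25, -31, 21] -> 4
  [27, 34, 41, -32, -14, 19] -> [-27, -34, -41, 32, 14, -19] -> [-27, -41, -19] -> [27, 41, 19] -> 3
  [-1, -44, -45, -37] -> [1, 44, 45, 37] -> [1, 45, 37] -> [-1, -45, -37] -> 3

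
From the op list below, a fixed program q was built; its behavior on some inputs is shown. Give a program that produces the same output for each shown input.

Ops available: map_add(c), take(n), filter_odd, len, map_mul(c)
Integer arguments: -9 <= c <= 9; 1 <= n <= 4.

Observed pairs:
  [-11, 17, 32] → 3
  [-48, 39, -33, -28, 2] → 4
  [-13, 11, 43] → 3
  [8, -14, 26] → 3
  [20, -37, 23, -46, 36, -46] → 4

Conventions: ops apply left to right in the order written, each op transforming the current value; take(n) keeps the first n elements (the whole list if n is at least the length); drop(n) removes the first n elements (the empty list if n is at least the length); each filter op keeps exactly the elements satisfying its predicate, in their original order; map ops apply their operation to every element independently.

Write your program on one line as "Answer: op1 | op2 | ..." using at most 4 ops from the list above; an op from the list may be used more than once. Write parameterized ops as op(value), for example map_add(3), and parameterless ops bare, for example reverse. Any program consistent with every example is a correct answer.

map_mul(-9) | map_mul(-9) | take(4) | len

Check, running the answer program on each example:
  [-11, 17, 32] -> [99, -153, -288] -> [-891, 1377, 2592] -> [-891, 1377, 2592] -> 3
  [-48, 39, -33, -28, 2] -> [432, -351, 297, 252, -18] -> [-3888, 3159, -2673, -2268, 162] -> [-3888, 3159, -2673, -2268] -> 4
  [-13, 11, 43] -> [117, -99, -387] -> [-1053, 891, 3483] -> [-1053, 891, 3483] -> 3
  [8, -14, 26] -> [-72, 126, -234] -> [648, -1134, 2106] -> [648, -1134, 2106] -> 3
  [20, -37, 23, -46, 36, -46] -> [-180, 333, -207, 414, -324, 414] -> [1620, -2997, 1863, -3726, 2916, -3726] -> [1620, -2997, 1863, -3726] -> 4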